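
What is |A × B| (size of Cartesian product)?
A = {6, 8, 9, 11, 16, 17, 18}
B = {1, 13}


Set A = {6, 8, 9, 11, 16, 17, 18} has 7 elements.
Set B = {1, 13} has 2 elements.
|A × B| = |A| × |B| = 7 × 2 = 14

14


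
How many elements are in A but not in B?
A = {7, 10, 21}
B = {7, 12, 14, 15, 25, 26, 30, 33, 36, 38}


Set A = {7, 10, 21}
Set B = {7, 12, 14, 15, 25, 26, 30, 33, 36, 38}
A \ B = {10, 21}
|A \ B| = 2

2


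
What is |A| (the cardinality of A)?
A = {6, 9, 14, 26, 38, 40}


Set A = {6, 9, 14, 26, 38, 40}
Listing elements: 6, 9, 14, 26, 38, 40
Counting: 6 elements
|A| = 6

6


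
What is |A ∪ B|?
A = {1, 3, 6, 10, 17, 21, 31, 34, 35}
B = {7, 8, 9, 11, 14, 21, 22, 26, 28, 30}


Set A = {1, 3, 6, 10, 17, 21, 31, 34, 35}, |A| = 9
Set B = {7, 8, 9, 11, 14, 21, 22, 26, 28, 30}, |B| = 10
A ∩ B = {21}, |A ∩ B| = 1
|A ∪ B| = |A| + |B| - |A ∩ B| = 9 + 10 - 1 = 18

18


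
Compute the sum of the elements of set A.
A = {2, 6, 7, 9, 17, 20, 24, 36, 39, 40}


Set A = {2, 6, 7, 9, 17, 20, 24, 36, 39, 40}
Sum = 2 + 6 + 7 + 9 + 17 + 20 + 24 + 36 + 39 + 40 = 200

200


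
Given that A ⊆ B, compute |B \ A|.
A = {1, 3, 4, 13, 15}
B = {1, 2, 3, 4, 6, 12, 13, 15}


Set A = {1, 3, 4, 13, 15}, |A| = 5
Set B = {1, 2, 3, 4, 6, 12, 13, 15}, |B| = 8
Since A ⊆ B: B \ A = {2, 6, 12}
|B| - |A| = 8 - 5 = 3

3


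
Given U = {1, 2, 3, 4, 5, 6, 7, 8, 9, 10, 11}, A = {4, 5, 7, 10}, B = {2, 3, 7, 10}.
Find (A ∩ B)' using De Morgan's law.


U = {1, 2, 3, 4, 5, 6, 7, 8, 9, 10, 11}
A = {4, 5, 7, 10}, B = {2, 3, 7, 10}
A ∩ B = {7, 10}
(A ∩ B)' = U \ (A ∩ B) = {1, 2, 3, 4, 5, 6, 8, 9, 11}
Verification via A' ∪ B': A' = {1, 2, 3, 6, 8, 9, 11}, B' = {1, 4, 5, 6, 8, 9, 11}
A' ∪ B' = {1, 2, 3, 4, 5, 6, 8, 9, 11} ✓

{1, 2, 3, 4, 5, 6, 8, 9, 11}


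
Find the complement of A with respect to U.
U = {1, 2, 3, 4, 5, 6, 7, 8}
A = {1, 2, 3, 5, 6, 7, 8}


Universal set U = {1, 2, 3, 4, 5, 6, 7, 8}
Set A = {1, 2, 3, 5, 6, 7, 8}
A' = U \ A = elements in U but not in A
Checking each element of U:
1 (in A, exclude), 2 (in A, exclude), 3 (in A, exclude), 4 (not in A, include), 5 (in A, exclude), 6 (in A, exclude), 7 (in A, exclude), 8 (in A, exclude)
A' = {4}

{4}


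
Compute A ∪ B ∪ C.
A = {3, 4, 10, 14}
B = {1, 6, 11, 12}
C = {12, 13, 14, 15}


Set A = {3, 4, 10, 14}
Set B = {1, 6, 11, 12}
Set C = {12, 13, 14, 15}
First, A ∪ B = {1, 3, 4, 6, 10, 11, 12, 14}
Then, (A ∪ B) ∪ C = {1, 3, 4, 6, 10, 11, 12, 13, 14, 15}

{1, 3, 4, 6, 10, 11, 12, 13, 14, 15}


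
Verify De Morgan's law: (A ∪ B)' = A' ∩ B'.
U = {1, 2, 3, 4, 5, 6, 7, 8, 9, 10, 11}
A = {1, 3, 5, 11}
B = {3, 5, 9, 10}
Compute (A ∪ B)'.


U = {1, 2, 3, 4, 5, 6, 7, 8, 9, 10, 11}
A = {1, 3, 5, 11}, B = {3, 5, 9, 10}
A ∪ B = {1, 3, 5, 9, 10, 11}
(A ∪ B)' = U \ (A ∪ B) = {2, 4, 6, 7, 8}
Verification via A' ∩ B': A' = {2, 4, 6, 7, 8, 9, 10}, B' = {1, 2, 4, 6, 7, 8, 11}
A' ∩ B' = {2, 4, 6, 7, 8} ✓

{2, 4, 6, 7, 8}


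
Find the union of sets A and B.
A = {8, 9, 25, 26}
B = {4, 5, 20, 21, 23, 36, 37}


Set A = {8, 9, 25, 26}
Set B = {4, 5, 20, 21, 23, 36, 37}
A ∪ B includes all elements in either set.
Elements from A: {8, 9, 25, 26}
Elements from B not already included: {4, 5, 20, 21, 23, 36, 37}
A ∪ B = {4, 5, 8, 9, 20, 21, 23, 25, 26, 36, 37}

{4, 5, 8, 9, 20, 21, 23, 25, 26, 36, 37}


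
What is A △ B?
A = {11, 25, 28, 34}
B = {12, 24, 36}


Set A = {11, 25, 28, 34}
Set B = {12, 24, 36}
A △ B = (A \ B) ∪ (B \ A)
Elements in A but not B: {11, 25, 28, 34}
Elements in B but not A: {12, 24, 36}
A △ B = {11, 12, 24, 25, 28, 34, 36}

{11, 12, 24, 25, 28, 34, 36}


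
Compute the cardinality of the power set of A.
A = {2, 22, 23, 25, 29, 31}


Set A = {2, 22, 23, 25, 29, 31}
|A| = 6
The power set P(A) contains all subsets of A.
|P(A)| = 2^|A| = 2^6 = 64

64


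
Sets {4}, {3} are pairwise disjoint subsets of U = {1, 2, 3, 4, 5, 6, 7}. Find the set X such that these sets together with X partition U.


U = {1, 2, 3, 4, 5, 6, 7}
Shown blocks: {4}, {3}
A partition's blocks are pairwise disjoint and cover U, so the missing block = U \ (union of shown blocks).
Union of shown blocks: {3, 4}
Missing block = U \ (union) = {1, 2, 5, 6, 7}

{1, 2, 5, 6, 7}


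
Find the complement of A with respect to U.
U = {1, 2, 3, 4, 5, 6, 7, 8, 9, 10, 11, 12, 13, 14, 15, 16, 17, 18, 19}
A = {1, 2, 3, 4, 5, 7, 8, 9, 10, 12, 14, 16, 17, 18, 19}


Universal set U = {1, 2, 3, 4, 5, 6, 7, 8, 9, 10, 11, 12, 13, 14, 15, 16, 17, 18, 19}
Set A = {1, 2, 3, 4, 5, 7, 8, 9, 10, 12, 14, 16, 17, 18, 19}
A' = U \ A = elements in U but not in A
Checking each element of U:
1 (in A, exclude), 2 (in A, exclude), 3 (in A, exclude), 4 (in A, exclude), 5 (in A, exclude), 6 (not in A, include), 7 (in A, exclude), 8 (in A, exclude), 9 (in A, exclude), 10 (in A, exclude), 11 (not in A, include), 12 (in A, exclude), 13 (not in A, include), 14 (in A, exclude), 15 (not in A, include), 16 (in A, exclude), 17 (in A, exclude), 18 (in A, exclude), 19 (in A, exclude)
A' = {6, 11, 13, 15}

{6, 11, 13, 15}


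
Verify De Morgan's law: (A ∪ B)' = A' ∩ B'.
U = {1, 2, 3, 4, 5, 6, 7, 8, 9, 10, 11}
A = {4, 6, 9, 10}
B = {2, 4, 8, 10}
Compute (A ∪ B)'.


U = {1, 2, 3, 4, 5, 6, 7, 8, 9, 10, 11}
A = {4, 6, 9, 10}, B = {2, 4, 8, 10}
A ∪ B = {2, 4, 6, 8, 9, 10}
(A ∪ B)' = U \ (A ∪ B) = {1, 3, 5, 7, 11}
Verification via A' ∩ B': A' = {1, 2, 3, 5, 7, 8, 11}, B' = {1, 3, 5, 6, 7, 9, 11}
A' ∩ B' = {1, 3, 5, 7, 11} ✓

{1, 3, 5, 7, 11}


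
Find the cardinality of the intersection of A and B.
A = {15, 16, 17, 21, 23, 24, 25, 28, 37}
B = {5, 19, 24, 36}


Set A = {15, 16, 17, 21, 23, 24, 25, 28, 37}
Set B = {5, 19, 24, 36}
A ∩ B = {24}
|A ∩ B| = 1

1


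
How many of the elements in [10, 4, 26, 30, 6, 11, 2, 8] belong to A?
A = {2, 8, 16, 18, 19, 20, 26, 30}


Set A = {2, 8, 16, 18, 19, 20, 26, 30}
Candidates: [10, 4, 26, 30, 6, 11, 2, 8]
Check each candidate:
10 ∉ A, 4 ∉ A, 26 ∈ A, 30 ∈ A, 6 ∉ A, 11 ∉ A, 2 ∈ A, 8 ∈ A
Count of candidates in A: 4

4


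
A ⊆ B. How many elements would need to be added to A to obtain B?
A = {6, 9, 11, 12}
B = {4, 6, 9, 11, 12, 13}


Set A = {6, 9, 11, 12}, |A| = 4
Set B = {4, 6, 9, 11, 12, 13}, |B| = 6
Since A ⊆ B: B \ A = {4, 13}
|B| - |A| = 6 - 4 = 2

2


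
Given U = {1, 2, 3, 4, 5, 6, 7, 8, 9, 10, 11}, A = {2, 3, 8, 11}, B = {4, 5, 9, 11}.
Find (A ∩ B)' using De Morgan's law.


U = {1, 2, 3, 4, 5, 6, 7, 8, 9, 10, 11}
A = {2, 3, 8, 11}, B = {4, 5, 9, 11}
A ∩ B = {11}
(A ∩ B)' = U \ (A ∩ B) = {1, 2, 3, 4, 5, 6, 7, 8, 9, 10}
Verification via A' ∪ B': A' = {1, 4, 5, 6, 7, 9, 10}, B' = {1, 2, 3, 6, 7, 8, 10}
A' ∪ B' = {1, 2, 3, 4, 5, 6, 7, 8, 9, 10} ✓

{1, 2, 3, 4, 5, 6, 7, 8, 9, 10}


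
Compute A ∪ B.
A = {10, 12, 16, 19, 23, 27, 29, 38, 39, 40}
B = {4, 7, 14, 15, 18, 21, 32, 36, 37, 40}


Set A = {10, 12, 16, 19, 23, 27, 29, 38, 39, 40}
Set B = {4, 7, 14, 15, 18, 21, 32, 36, 37, 40}
A ∪ B includes all elements in either set.
Elements from A: {10, 12, 16, 19, 23, 27, 29, 38, 39, 40}
Elements from B not already included: {4, 7, 14, 15, 18, 21, 32, 36, 37}
A ∪ B = {4, 7, 10, 12, 14, 15, 16, 18, 19, 21, 23, 27, 29, 32, 36, 37, 38, 39, 40}

{4, 7, 10, 12, 14, 15, 16, 18, 19, 21, 23, 27, 29, 32, 36, 37, 38, 39, 40}


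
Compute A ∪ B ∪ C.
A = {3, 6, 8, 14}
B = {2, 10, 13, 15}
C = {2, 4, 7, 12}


Set A = {3, 6, 8, 14}
Set B = {2, 10, 13, 15}
Set C = {2, 4, 7, 12}
First, A ∪ B = {2, 3, 6, 8, 10, 13, 14, 15}
Then, (A ∪ B) ∪ C = {2, 3, 4, 6, 7, 8, 10, 12, 13, 14, 15}

{2, 3, 4, 6, 7, 8, 10, 12, 13, 14, 15}


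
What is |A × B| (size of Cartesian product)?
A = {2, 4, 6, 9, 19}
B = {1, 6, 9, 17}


Set A = {2, 4, 6, 9, 19} has 5 elements.
Set B = {1, 6, 9, 17} has 4 elements.
|A × B| = |A| × |B| = 5 × 4 = 20

20


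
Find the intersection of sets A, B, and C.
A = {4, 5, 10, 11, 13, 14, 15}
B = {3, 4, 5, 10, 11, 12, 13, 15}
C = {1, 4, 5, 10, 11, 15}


Set A = {4, 5, 10, 11, 13, 14, 15}
Set B = {3, 4, 5, 10, 11, 12, 13, 15}
Set C = {1, 4, 5, 10, 11, 15}
First, A ∩ B = {4, 5, 10, 11, 13, 15}
Then, (A ∩ B) ∩ C = {4, 5, 10, 11, 15}

{4, 5, 10, 11, 15}


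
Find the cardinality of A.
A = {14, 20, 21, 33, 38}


Set A = {14, 20, 21, 33, 38}
Listing elements: 14, 20, 21, 33, 38
Counting: 5 elements
|A| = 5

5


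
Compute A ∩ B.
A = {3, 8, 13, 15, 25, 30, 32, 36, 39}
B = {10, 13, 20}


Set A = {3, 8, 13, 15, 25, 30, 32, 36, 39}
Set B = {10, 13, 20}
A ∩ B includes only elements in both sets.
Check each element of A against B:
3 ✗, 8 ✗, 13 ✓, 15 ✗, 25 ✗, 30 ✗, 32 ✗, 36 ✗, 39 ✗
A ∩ B = {13}

{13}


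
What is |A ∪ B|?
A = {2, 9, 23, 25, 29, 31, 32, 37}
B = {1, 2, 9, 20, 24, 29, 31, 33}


Set A = {2, 9, 23, 25, 29, 31, 32, 37}, |A| = 8
Set B = {1, 2, 9, 20, 24, 29, 31, 33}, |B| = 8
A ∩ B = {2, 9, 29, 31}, |A ∩ B| = 4
|A ∪ B| = |A| + |B| - |A ∩ B| = 8 + 8 - 4 = 12

12


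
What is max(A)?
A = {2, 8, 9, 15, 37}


Set A = {2, 8, 9, 15, 37}
Elements in ascending order: 2, 8, 9, 15, 37
The largest element is 37.

37


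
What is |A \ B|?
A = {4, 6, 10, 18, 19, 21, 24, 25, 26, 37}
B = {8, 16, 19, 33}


Set A = {4, 6, 10, 18, 19, 21, 24, 25, 26, 37}
Set B = {8, 16, 19, 33}
A \ B = {4, 6, 10, 18, 21, 24, 25, 26, 37}
|A \ B| = 9

9


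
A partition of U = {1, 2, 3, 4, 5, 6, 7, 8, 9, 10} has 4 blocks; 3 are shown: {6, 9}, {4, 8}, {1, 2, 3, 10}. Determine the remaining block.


U = {1, 2, 3, 4, 5, 6, 7, 8, 9, 10}
Shown blocks: {6, 9}, {4, 8}, {1, 2, 3, 10}
A partition's blocks are pairwise disjoint and cover U, so the missing block = U \ (union of shown blocks).
Union of shown blocks: {1, 2, 3, 4, 6, 8, 9, 10}
Missing block = U \ (union) = {5, 7}

{5, 7}


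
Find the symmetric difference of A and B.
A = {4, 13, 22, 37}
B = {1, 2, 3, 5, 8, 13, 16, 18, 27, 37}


Set A = {4, 13, 22, 37}
Set B = {1, 2, 3, 5, 8, 13, 16, 18, 27, 37}
A △ B = (A \ B) ∪ (B \ A)
Elements in A but not B: {4, 22}
Elements in B but not A: {1, 2, 3, 5, 8, 16, 18, 27}
A △ B = {1, 2, 3, 4, 5, 8, 16, 18, 22, 27}

{1, 2, 3, 4, 5, 8, 16, 18, 22, 27}


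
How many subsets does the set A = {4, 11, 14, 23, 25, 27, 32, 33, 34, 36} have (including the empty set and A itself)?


Set A = {4, 11, 14, 23, 25, 27, 32, 33, 34, 36}
|A| = 10
The power set P(A) contains all subsets of A.
|P(A)| = 2^|A| = 2^10 = 1024

1024


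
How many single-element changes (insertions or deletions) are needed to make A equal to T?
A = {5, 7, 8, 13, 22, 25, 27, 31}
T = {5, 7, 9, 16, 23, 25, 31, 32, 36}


Set A = {5, 7, 8, 13, 22, 25, 27, 31}
Set T = {5, 7, 9, 16, 23, 25, 31, 32, 36}
Elements to remove from A (in A, not in T): {8, 13, 22, 27} → 4 removals
Elements to add to A (in T, not in A): {9, 16, 23, 32, 36} → 5 additions
Total edits = 4 + 5 = 9

9


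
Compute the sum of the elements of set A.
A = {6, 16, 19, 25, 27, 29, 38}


Set A = {6, 16, 19, 25, 27, 29, 38}
Sum = 6 + 16 + 19 + 25 + 27 + 29 + 38 = 160

160


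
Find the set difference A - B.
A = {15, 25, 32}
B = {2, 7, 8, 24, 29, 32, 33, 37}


Set A = {15, 25, 32}
Set B = {2, 7, 8, 24, 29, 32, 33, 37}
A \ B includes elements in A that are not in B.
Check each element of A:
15 (not in B, keep), 25 (not in B, keep), 32 (in B, remove)
A \ B = {15, 25}

{15, 25}


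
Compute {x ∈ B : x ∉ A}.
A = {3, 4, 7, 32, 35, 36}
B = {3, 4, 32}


Set A = {3, 4, 7, 32, 35, 36}
Set B = {3, 4, 32}
Check each element of B against A:
3 ∈ A, 4 ∈ A, 32 ∈ A
Elements of B not in A: {}

{}


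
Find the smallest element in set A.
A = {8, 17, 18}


Set A = {8, 17, 18}
Elements in ascending order: 8, 17, 18
The smallest element is 8.

8


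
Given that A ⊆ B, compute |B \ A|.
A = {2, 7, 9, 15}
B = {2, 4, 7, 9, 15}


Set A = {2, 7, 9, 15}, |A| = 4
Set B = {2, 4, 7, 9, 15}, |B| = 5
Since A ⊆ B: B \ A = {4}
|B| - |A| = 5 - 4 = 1

1


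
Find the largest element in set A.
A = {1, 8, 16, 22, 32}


Set A = {1, 8, 16, 22, 32}
Elements in ascending order: 1, 8, 16, 22, 32
The largest element is 32.

32


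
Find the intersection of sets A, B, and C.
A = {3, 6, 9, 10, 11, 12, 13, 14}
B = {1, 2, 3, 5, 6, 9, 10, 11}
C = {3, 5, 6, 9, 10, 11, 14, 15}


Set A = {3, 6, 9, 10, 11, 12, 13, 14}
Set B = {1, 2, 3, 5, 6, 9, 10, 11}
Set C = {3, 5, 6, 9, 10, 11, 14, 15}
First, A ∩ B = {3, 6, 9, 10, 11}
Then, (A ∩ B) ∩ C = {3, 6, 9, 10, 11}

{3, 6, 9, 10, 11}


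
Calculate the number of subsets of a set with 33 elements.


The set has 33 elements.
The power set contains all possible subsets.
|P(A)| = 2^|A| = 2^33 = 8589934592

8589934592


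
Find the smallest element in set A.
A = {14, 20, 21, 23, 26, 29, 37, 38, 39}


Set A = {14, 20, 21, 23, 26, 29, 37, 38, 39}
Elements in ascending order: 14, 20, 21, 23, 26, 29, 37, 38, 39
The smallest element is 14.

14


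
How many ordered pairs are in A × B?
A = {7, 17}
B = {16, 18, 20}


Set A = {7, 17} has 2 elements.
Set B = {16, 18, 20} has 3 elements.
|A × B| = |A| × |B| = 2 × 3 = 6

6


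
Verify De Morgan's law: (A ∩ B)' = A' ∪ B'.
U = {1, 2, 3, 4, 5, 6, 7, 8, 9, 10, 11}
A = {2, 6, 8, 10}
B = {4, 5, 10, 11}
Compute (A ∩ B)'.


U = {1, 2, 3, 4, 5, 6, 7, 8, 9, 10, 11}
A = {2, 6, 8, 10}, B = {4, 5, 10, 11}
A ∩ B = {10}
(A ∩ B)' = U \ (A ∩ B) = {1, 2, 3, 4, 5, 6, 7, 8, 9, 11}
Verification via A' ∪ B': A' = {1, 3, 4, 5, 7, 9, 11}, B' = {1, 2, 3, 6, 7, 8, 9}
A' ∪ B' = {1, 2, 3, 4, 5, 6, 7, 8, 9, 11} ✓

{1, 2, 3, 4, 5, 6, 7, 8, 9, 11}


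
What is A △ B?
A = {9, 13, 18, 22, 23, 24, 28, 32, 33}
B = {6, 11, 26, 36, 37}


Set A = {9, 13, 18, 22, 23, 24, 28, 32, 33}
Set B = {6, 11, 26, 36, 37}
A △ B = (A \ B) ∪ (B \ A)
Elements in A but not B: {9, 13, 18, 22, 23, 24, 28, 32, 33}
Elements in B but not A: {6, 11, 26, 36, 37}
A △ B = {6, 9, 11, 13, 18, 22, 23, 24, 26, 28, 32, 33, 36, 37}

{6, 9, 11, 13, 18, 22, 23, 24, 26, 28, 32, 33, 36, 37}


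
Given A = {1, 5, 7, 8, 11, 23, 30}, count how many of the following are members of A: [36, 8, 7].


Set A = {1, 5, 7, 8, 11, 23, 30}
Candidates: [36, 8, 7]
Check each candidate:
36 ∉ A, 8 ∈ A, 7 ∈ A
Count of candidates in A: 2

2


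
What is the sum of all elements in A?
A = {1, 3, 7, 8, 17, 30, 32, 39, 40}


Set A = {1, 3, 7, 8, 17, 30, 32, 39, 40}
Sum = 1 + 3 + 7 + 8 + 17 + 30 + 32 + 39 + 40 = 177

177


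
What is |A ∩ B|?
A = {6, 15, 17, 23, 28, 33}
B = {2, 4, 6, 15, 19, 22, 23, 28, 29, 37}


Set A = {6, 15, 17, 23, 28, 33}
Set B = {2, 4, 6, 15, 19, 22, 23, 28, 29, 37}
A ∩ B = {6, 15, 23, 28}
|A ∩ B| = 4

4


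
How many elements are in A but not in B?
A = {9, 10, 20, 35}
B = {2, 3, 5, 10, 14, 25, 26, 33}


Set A = {9, 10, 20, 35}
Set B = {2, 3, 5, 10, 14, 25, 26, 33}
A \ B = {9, 20, 35}
|A \ B| = 3

3


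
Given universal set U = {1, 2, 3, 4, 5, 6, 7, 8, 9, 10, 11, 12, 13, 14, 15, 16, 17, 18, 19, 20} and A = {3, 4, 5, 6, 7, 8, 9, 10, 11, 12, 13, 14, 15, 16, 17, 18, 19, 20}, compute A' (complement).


Universal set U = {1, 2, 3, 4, 5, 6, 7, 8, 9, 10, 11, 12, 13, 14, 15, 16, 17, 18, 19, 20}
Set A = {3, 4, 5, 6, 7, 8, 9, 10, 11, 12, 13, 14, 15, 16, 17, 18, 19, 20}
A' = U \ A = elements in U but not in A
Checking each element of U:
1 (not in A, include), 2 (not in A, include), 3 (in A, exclude), 4 (in A, exclude), 5 (in A, exclude), 6 (in A, exclude), 7 (in A, exclude), 8 (in A, exclude), 9 (in A, exclude), 10 (in A, exclude), 11 (in A, exclude), 12 (in A, exclude), 13 (in A, exclude), 14 (in A, exclude), 15 (in A, exclude), 16 (in A, exclude), 17 (in A, exclude), 18 (in A, exclude), 19 (in A, exclude), 20 (in A, exclude)
A' = {1, 2}

{1, 2}


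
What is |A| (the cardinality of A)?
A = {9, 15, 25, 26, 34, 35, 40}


Set A = {9, 15, 25, 26, 34, 35, 40}
Listing elements: 9, 15, 25, 26, 34, 35, 40
Counting: 7 elements
|A| = 7

7


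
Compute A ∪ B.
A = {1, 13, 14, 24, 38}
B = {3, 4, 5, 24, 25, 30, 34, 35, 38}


Set A = {1, 13, 14, 24, 38}
Set B = {3, 4, 5, 24, 25, 30, 34, 35, 38}
A ∪ B includes all elements in either set.
Elements from A: {1, 13, 14, 24, 38}
Elements from B not already included: {3, 4, 5, 25, 30, 34, 35}
A ∪ B = {1, 3, 4, 5, 13, 14, 24, 25, 30, 34, 35, 38}

{1, 3, 4, 5, 13, 14, 24, 25, 30, 34, 35, 38}


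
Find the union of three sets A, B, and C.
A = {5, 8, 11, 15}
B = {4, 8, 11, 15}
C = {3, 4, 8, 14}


Set A = {5, 8, 11, 15}
Set B = {4, 8, 11, 15}
Set C = {3, 4, 8, 14}
First, A ∪ B = {4, 5, 8, 11, 15}
Then, (A ∪ B) ∪ C = {3, 4, 5, 8, 11, 14, 15}

{3, 4, 5, 8, 11, 14, 15}


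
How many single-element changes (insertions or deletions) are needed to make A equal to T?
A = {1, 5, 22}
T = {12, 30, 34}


Set A = {1, 5, 22}
Set T = {12, 30, 34}
Elements to remove from A (in A, not in T): {1, 5, 22} → 3 removals
Elements to add to A (in T, not in A): {12, 30, 34} → 3 additions
Total edits = 3 + 3 = 6

6


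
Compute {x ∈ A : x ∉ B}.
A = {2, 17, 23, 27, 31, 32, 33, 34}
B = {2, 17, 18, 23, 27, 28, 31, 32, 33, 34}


Set A = {2, 17, 23, 27, 31, 32, 33, 34}
Set B = {2, 17, 18, 23, 27, 28, 31, 32, 33, 34}
Check each element of A against B:
2 ∈ B, 17 ∈ B, 23 ∈ B, 27 ∈ B, 31 ∈ B, 32 ∈ B, 33 ∈ B, 34 ∈ B
Elements of A not in B: {}

{}


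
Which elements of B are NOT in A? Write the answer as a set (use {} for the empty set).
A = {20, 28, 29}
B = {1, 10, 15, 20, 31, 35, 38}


Set A = {20, 28, 29}
Set B = {1, 10, 15, 20, 31, 35, 38}
Check each element of B against A:
1 ∉ A (include), 10 ∉ A (include), 15 ∉ A (include), 20 ∈ A, 31 ∉ A (include), 35 ∉ A (include), 38 ∉ A (include)
Elements of B not in A: {1, 10, 15, 31, 35, 38}

{1, 10, 15, 31, 35, 38}


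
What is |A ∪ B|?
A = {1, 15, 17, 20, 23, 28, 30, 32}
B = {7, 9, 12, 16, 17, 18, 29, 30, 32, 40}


Set A = {1, 15, 17, 20, 23, 28, 30, 32}, |A| = 8
Set B = {7, 9, 12, 16, 17, 18, 29, 30, 32, 40}, |B| = 10
A ∩ B = {17, 30, 32}, |A ∩ B| = 3
|A ∪ B| = |A| + |B| - |A ∩ B| = 8 + 10 - 3 = 15

15


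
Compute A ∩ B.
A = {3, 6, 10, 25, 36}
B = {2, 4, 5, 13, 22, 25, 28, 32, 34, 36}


Set A = {3, 6, 10, 25, 36}
Set B = {2, 4, 5, 13, 22, 25, 28, 32, 34, 36}
A ∩ B includes only elements in both sets.
Check each element of A against B:
3 ✗, 6 ✗, 10 ✗, 25 ✓, 36 ✓
A ∩ B = {25, 36}

{25, 36}


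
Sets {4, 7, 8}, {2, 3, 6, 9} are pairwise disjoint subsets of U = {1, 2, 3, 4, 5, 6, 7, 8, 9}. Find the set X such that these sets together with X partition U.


U = {1, 2, 3, 4, 5, 6, 7, 8, 9}
Shown blocks: {4, 7, 8}, {2, 3, 6, 9}
A partition's blocks are pairwise disjoint and cover U, so the missing block = U \ (union of shown blocks).
Union of shown blocks: {2, 3, 4, 6, 7, 8, 9}
Missing block = U \ (union) = {1, 5}

{1, 5}


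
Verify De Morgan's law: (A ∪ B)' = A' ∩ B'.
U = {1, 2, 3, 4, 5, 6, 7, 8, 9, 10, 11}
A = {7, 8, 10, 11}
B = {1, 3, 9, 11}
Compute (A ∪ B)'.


U = {1, 2, 3, 4, 5, 6, 7, 8, 9, 10, 11}
A = {7, 8, 10, 11}, B = {1, 3, 9, 11}
A ∪ B = {1, 3, 7, 8, 9, 10, 11}
(A ∪ B)' = U \ (A ∪ B) = {2, 4, 5, 6}
Verification via A' ∩ B': A' = {1, 2, 3, 4, 5, 6, 9}, B' = {2, 4, 5, 6, 7, 8, 10}
A' ∩ B' = {2, 4, 5, 6} ✓

{2, 4, 5, 6}


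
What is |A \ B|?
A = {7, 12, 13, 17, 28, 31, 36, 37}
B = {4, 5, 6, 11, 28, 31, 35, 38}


Set A = {7, 12, 13, 17, 28, 31, 36, 37}
Set B = {4, 5, 6, 11, 28, 31, 35, 38}
A \ B = {7, 12, 13, 17, 36, 37}
|A \ B| = 6

6


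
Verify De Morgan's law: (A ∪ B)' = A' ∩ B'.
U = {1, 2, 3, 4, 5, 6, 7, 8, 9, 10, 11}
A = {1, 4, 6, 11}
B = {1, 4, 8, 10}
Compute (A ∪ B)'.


U = {1, 2, 3, 4, 5, 6, 7, 8, 9, 10, 11}
A = {1, 4, 6, 11}, B = {1, 4, 8, 10}
A ∪ B = {1, 4, 6, 8, 10, 11}
(A ∪ B)' = U \ (A ∪ B) = {2, 3, 5, 7, 9}
Verification via A' ∩ B': A' = {2, 3, 5, 7, 8, 9, 10}, B' = {2, 3, 5, 6, 7, 9, 11}
A' ∩ B' = {2, 3, 5, 7, 9} ✓

{2, 3, 5, 7, 9}


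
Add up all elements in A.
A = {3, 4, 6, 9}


Set A = {3, 4, 6, 9}
Sum = 3 + 4 + 6 + 9 = 22

22


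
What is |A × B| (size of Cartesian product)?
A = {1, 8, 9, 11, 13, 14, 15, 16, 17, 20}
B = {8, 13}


Set A = {1, 8, 9, 11, 13, 14, 15, 16, 17, 20} has 10 elements.
Set B = {8, 13} has 2 elements.
|A × B| = |A| × |B| = 10 × 2 = 20

20


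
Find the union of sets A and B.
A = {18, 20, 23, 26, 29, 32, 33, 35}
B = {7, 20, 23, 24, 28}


Set A = {18, 20, 23, 26, 29, 32, 33, 35}
Set B = {7, 20, 23, 24, 28}
A ∪ B includes all elements in either set.
Elements from A: {18, 20, 23, 26, 29, 32, 33, 35}
Elements from B not already included: {7, 24, 28}
A ∪ B = {7, 18, 20, 23, 24, 26, 28, 29, 32, 33, 35}

{7, 18, 20, 23, 24, 26, 28, 29, 32, 33, 35}


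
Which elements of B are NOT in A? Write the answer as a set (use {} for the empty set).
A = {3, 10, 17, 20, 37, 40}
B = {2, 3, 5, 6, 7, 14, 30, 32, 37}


Set A = {3, 10, 17, 20, 37, 40}
Set B = {2, 3, 5, 6, 7, 14, 30, 32, 37}
Check each element of B against A:
2 ∉ A (include), 3 ∈ A, 5 ∉ A (include), 6 ∉ A (include), 7 ∉ A (include), 14 ∉ A (include), 30 ∉ A (include), 32 ∉ A (include), 37 ∈ A
Elements of B not in A: {2, 5, 6, 7, 14, 30, 32}

{2, 5, 6, 7, 14, 30, 32}


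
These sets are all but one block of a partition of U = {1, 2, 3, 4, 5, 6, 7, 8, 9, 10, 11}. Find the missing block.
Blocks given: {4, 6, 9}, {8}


U = {1, 2, 3, 4, 5, 6, 7, 8, 9, 10, 11}
Shown blocks: {4, 6, 9}, {8}
A partition's blocks are pairwise disjoint and cover U, so the missing block = U \ (union of shown blocks).
Union of shown blocks: {4, 6, 8, 9}
Missing block = U \ (union) = {1, 2, 3, 5, 7, 10, 11}

{1, 2, 3, 5, 7, 10, 11}


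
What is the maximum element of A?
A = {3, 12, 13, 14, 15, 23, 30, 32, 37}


Set A = {3, 12, 13, 14, 15, 23, 30, 32, 37}
Elements in ascending order: 3, 12, 13, 14, 15, 23, 30, 32, 37
The largest element is 37.

37


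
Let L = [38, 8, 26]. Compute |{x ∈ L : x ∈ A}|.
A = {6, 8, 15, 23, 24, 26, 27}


Set A = {6, 8, 15, 23, 24, 26, 27}
Candidates: [38, 8, 26]
Check each candidate:
38 ∉ A, 8 ∈ A, 26 ∈ A
Count of candidates in A: 2

2


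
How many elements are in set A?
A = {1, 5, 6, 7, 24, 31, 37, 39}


Set A = {1, 5, 6, 7, 24, 31, 37, 39}
Listing elements: 1, 5, 6, 7, 24, 31, 37, 39
Counting: 8 elements
|A| = 8

8


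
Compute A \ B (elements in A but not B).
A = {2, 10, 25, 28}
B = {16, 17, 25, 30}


Set A = {2, 10, 25, 28}
Set B = {16, 17, 25, 30}
A \ B includes elements in A that are not in B.
Check each element of A:
2 (not in B, keep), 10 (not in B, keep), 25 (in B, remove), 28 (not in B, keep)
A \ B = {2, 10, 28}

{2, 10, 28}


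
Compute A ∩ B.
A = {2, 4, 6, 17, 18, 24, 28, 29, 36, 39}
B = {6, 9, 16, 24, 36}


Set A = {2, 4, 6, 17, 18, 24, 28, 29, 36, 39}
Set B = {6, 9, 16, 24, 36}
A ∩ B includes only elements in both sets.
Check each element of A against B:
2 ✗, 4 ✗, 6 ✓, 17 ✗, 18 ✗, 24 ✓, 28 ✗, 29 ✗, 36 ✓, 39 ✗
A ∩ B = {6, 24, 36}

{6, 24, 36}


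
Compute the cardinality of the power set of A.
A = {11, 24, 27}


Set A = {11, 24, 27}
|A| = 3
The power set P(A) contains all subsets of A.
|P(A)| = 2^|A| = 2^3 = 8

8


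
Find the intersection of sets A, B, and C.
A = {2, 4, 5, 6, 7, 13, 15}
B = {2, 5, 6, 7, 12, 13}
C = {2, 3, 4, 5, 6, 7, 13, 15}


Set A = {2, 4, 5, 6, 7, 13, 15}
Set B = {2, 5, 6, 7, 12, 13}
Set C = {2, 3, 4, 5, 6, 7, 13, 15}
First, A ∩ B = {2, 5, 6, 7, 13}
Then, (A ∩ B) ∩ C = {2, 5, 6, 7, 13}

{2, 5, 6, 7, 13}


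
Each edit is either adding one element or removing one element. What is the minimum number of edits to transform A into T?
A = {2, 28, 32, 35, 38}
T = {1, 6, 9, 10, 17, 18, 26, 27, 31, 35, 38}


Set A = {2, 28, 32, 35, 38}
Set T = {1, 6, 9, 10, 17, 18, 26, 27, 31, 35, 38}
Elements to remove from A (in A, not in T): {2, 28, 32} → 3 removals
Elements to add to A (in T, not in A): {1, 6, 9, 10, 17, 18, 26, 27, 31} → 9 additions
Total edits = 3 + 9 = 12

12


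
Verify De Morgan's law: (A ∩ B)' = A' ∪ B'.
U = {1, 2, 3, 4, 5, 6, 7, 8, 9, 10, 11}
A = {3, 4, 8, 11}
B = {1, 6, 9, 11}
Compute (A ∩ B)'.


U = {1, 2, 3, 4, 5, 6, 7, 8, 9, 10, 11}
A = {3, 4, 8, 11}, B = {1, 6, 9, 11}
A ∩ B = {11}
(A ∩ B)' = U \ (A ∩ B) = {1, 2, 3, 4, 5, 6, 7, 8, 9, 10}
Verification via A' ∪ B': A' = {1, 2, 5, 6, 7, 9, 10}, B' = {2, 3, 4, 5, 7, 8, 10}
A' ∪ B' = {1, 2, 3, 4, 5, 6, 7, 8, 9, 10} ✓

{1, 2, 3, 4, 5, 6, 7, 8, 9, 10}


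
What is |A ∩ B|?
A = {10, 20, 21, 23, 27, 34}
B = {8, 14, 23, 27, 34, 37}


Set A = {10, 20, 21, 23, 27, 34}
Set B = {8, 14, 23, 27, 34, 37}
A ∩ B = {23, 27, 34}
|A ∩ B| = 3

3


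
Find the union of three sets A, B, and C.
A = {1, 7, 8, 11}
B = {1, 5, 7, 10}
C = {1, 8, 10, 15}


Set A = {1, 7, 8, 11}
Set B = {1, 5, 7, 10}
Set C = {1, 8, 10, 15}
First, A ∪ B = {1, 5, 7, 8, 10, 11}
Then, (A ∪ B) ∪ C = {1, 5, 7, 8, 10, 11, 15}

{1, 5, 7, 8, 10, 11, 15}


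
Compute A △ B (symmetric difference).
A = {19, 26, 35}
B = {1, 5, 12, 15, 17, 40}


Set A = {19, 26, 35}
Set B = {1, 5, 12, 15, 17, 40}
A △ B = (A \ B) ∪ (B \ A)
Elements in A but not B: {19, 26, 35}
Elements in B but not A: {1, 5, 12, 15, 17, 40}
A △ B = {1, 5, 12, 15, 17, 19, 26, 35, 40}

{1, 5, 12, 15, 17, 19, 26, 35, 40}


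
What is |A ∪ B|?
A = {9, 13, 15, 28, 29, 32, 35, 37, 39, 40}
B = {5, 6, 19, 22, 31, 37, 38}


Set A = {9, 13, 15, 28, 29, 32, 35, 37, 39, 40}, |A| = 10
Set B = {5, 6, 19, 22, 31, 37, 38}, |B| = 7
A ∩ B = {37}, |A ∩ B| = 1
|A ∪ B| = |A| + |B| - |A ∩ B| = 10 + 7 - 1 = 16

16


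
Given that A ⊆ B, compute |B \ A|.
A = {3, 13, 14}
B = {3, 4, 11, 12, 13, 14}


Set A = {3, 13, 14}, |A| = 3
Set B = {3, 4, 11, 12, 13, 14}, |B| = 6
Since A ⊆ B: B \ A = {4, 11, 12}
|B| - |A| = 6 - 3 = 3

3


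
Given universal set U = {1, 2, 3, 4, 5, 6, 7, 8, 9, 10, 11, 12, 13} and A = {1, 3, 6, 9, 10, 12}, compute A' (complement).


Universal set U = {1, 2, 3, 4, 5, 6, 7, 8, 9, 10, 11, 12, 13}
Set A = {1, 3, 6, 9, 10, 12}
A' = U \ A = elements in U but not in A
Checking each element of U:
1 (in A, exclude), 2 (not in A, include), 3 (in A, exclude), 4 (not in A, include), 5 (not in A, include), 6 (in A, exclude), 7 (not in A, include), 8 (not in A, include), 9 (in A, exclude), 10 (in A, exclude), 11 (not in A, include), 12 (in A, exclude), 13 (not in A, include)
A' = {2, 4, 5, 7, 8, 11, 13}

{2, 4, 5, 7, 8, 11, 13}


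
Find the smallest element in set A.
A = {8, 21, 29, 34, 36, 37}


Set A = {8, 21, 29, 34, 36, 37}
Elements in ascending order: 8, 21, 29, 34, 36, 37
The smallest element is 8.

8


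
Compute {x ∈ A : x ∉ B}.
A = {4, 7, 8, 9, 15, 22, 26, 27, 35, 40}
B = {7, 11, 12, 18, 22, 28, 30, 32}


Set A = {4, 7, 8, 9, 15, 22, 26, 27, 35, 40}
Set B = {7, 11, 12, 18, 22, 28, 30, 32}
Check each element of A against B:
4 ∉ B (include), 7 ∈ B, 8 ∉ B (include), 9 ∉ B (include), 15 ∉ B (include), 22 ∈ B, 26 ∉ B (include), 27 ∉ B (include), 35 ∉ B (include), 40 ∉ B (include)
Elements of A not in B: {4, 8, 9, 15, 26, 27, 35, 40}

{4, 8, 9, 15, 26, 27, 35, 40}


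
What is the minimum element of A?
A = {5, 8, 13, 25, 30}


Set A = {5, 8, 13, 25, 30}
Elements in ascending order: 5, 8, 13, 25, 30
The smallest element is 5.

5


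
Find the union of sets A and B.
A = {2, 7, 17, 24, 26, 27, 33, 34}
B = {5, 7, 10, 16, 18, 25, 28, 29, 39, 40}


Set A = {2, 7, 17, 24, 26, 27, 33, 34}
Set B = {5, 7, 10, 16, 18, 25, 28, 29, 39, 40}
A ∪ B includes all elements in either set.
Elements from A: {2, 7, 17, 24, 26, 27, 33, 34}
Elements from B not already included: {5, 10, 16, 18, 25, 28, 29, 39, 40}
A ∪ B = {2, 5, 7, 10, 16, 17, 18, 24, 25, 26, 27, 28, 29, 33, 34, 39, 40}

{2, 5, 7, 10, 16, 17, 18, 24, 25, 26, 27, 28, 29, 33, 34, 39, 40}


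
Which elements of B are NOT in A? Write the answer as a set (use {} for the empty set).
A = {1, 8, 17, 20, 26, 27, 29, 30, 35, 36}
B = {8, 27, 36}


Set A = {1, 8, 17, 20, 26, 27, 29, 30, 35, 36}
Set B = {8, 27, 36}
Check each element of B against A:
8 ∈ A, 27 ∈ A, 36 ∈ A
Elements of B not in A: {}

{}


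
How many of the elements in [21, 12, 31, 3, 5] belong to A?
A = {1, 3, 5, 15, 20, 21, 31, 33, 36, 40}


Set A = {1, 3, 5, 15, 20, 21, 31, 33, 36, 40}
Candidates: [21, 12, 31, 3, 5]
Check each candidate:
21 ∈ A, 12 ∉ A, 31 ∈ A, 3 ∈ A, 5 ∈ A
Count of candidates in A: 4

4


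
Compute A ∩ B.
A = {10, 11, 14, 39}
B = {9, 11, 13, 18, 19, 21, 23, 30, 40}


Set A = {10, 11, 14, 39}
Set B = {9, 11, 13, 18, 19, 21, 23, 30, 40}
A ∩ B includes only elements in both sets.
Check each element of A against B:
10 ✗, 11 ✓, 14 ✗, 39 ✗
A ∩ B = {11}

{11}


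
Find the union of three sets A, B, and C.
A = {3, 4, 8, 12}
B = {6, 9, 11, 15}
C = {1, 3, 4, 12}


Set A = {3, 4, 8, 12}
Set B = {6, 9, 11, 15}
Set C = {1, 3, 4, 12}
First, A ∪ B = {3, 4, 6, 8, 9, 11, 12, 15}
Then, (A ∪ B) ∪ C = {1, 3, 4, 6, 8, 9, 11, 12, 15}

{1, 3, 4, 6, 8, 9, 11, 12, 15}


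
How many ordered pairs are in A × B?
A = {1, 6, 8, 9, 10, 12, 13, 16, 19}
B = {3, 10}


Set A = {1, 6, 8, 9, 10, 12, 13, 16, 19} has 9 elements.
Set B = {3, 10} has 2 elements.
|A × B| = |A| × |B| = 9 × 2 = 18

18


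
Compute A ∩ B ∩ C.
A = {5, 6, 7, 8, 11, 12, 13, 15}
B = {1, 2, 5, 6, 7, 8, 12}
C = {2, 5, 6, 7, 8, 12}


Set A = {5, 6, 7, 8, 11, 12, 13, 15}
Set B = {1, 2, 5, 6, 7, 8, 12}
Set C = {2, 5, 6, 7, 8, 12}
First, A ∩ B = {5, 6, 7, 8, 12}
Then, (A ∩ B) ∩ C = {5, 6, 7, 8, 12}

{5, 6, 7, 8, 12}


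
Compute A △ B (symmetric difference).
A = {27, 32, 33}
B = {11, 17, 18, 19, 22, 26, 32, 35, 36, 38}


Set A = {27, 32, 33}
Set B = {11, 17, 18, 19, 22, 26, 32, 35, 36, 38}
A △ B = (A \ B) ∪ (B \ A)
Elements in A but not B: {27, 33}
Elements in B but not A: {11, 17, 18, 19, 22, 26, 35, 36, 38}
A △ B = {11, 17, 18, 19, 22, 26, 27, 33, 35, 36, 38}

{11, 17, 18, 19, 22, 26, 27, 33, 35, 36, 38}


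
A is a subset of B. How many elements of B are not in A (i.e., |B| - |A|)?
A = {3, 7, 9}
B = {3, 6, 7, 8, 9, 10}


Set A = {3, 7, 9}, |A| = 3
Set B = {3, 6, 7, 8, 9, 10}, |B| = 6
Since A ⊆ B: B \ A = {6, 8, 10}
|B| - |A| = 6 - 3 = 3

3


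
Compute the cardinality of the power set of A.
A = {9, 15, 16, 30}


Set A = {9, 15, 16, 30}
|A| = 4
The power set P(A) contains all subsets of A.
|P(A)| = 2^|A| = 2^4 = 16

16


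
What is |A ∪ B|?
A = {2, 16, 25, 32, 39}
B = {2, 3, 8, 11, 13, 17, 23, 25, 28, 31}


Set A = {2, 16, 25, 32, 39}, |A| = 5
Set B = {2, 3, 8, 11, 13, 17, 23, 25, 28, 31}, |B| = 10
A ∩ B = {2, 25}, |A ∩ B| = 2
|A ∪ B| = |A| + |B| - |A ∩ B| = 5 + 10 - 2 = 13

13


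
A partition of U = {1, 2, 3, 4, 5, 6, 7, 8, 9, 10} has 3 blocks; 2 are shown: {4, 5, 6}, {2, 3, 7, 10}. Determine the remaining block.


U = {1, 2, 3, 4, 5, 6, 7, 8, 9, 10}
Shown blocks: {4, 5, 6}, {2, 3, 7, 10}
A partition's blocks are pairwise disjoint and cover U, so the missing block = U \ (union of shown blocks).
Union of shown blocks: {2, 3, 4, 5, 6, 7, 10}
Missing block = U \ (union) = {1, 8, 9}

{1, 8, 9}


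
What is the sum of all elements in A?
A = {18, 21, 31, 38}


Set A = {18, 21, 31, 38}
Sum = 18 + 21 + 31 + 38 = 108

108


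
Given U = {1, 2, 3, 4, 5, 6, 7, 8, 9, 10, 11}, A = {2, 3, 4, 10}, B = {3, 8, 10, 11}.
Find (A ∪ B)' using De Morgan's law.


U = {1, 2, 3, 4, 5, 6, 7, 8, 9, 10, 11}
A = {2, 3, 4, 10}, B = {3, 8, 10, 11}
A ∪ B = {2, 3, 4, 8, 10, 11}
(A ∪ B)' = U \ (A ∪ B) = {1, 5, 6, 7, 9}
Verification via A' ∩ B': A' = {1, 5, 6, 7, 8, 9, 11}, B' = {1, 2, 4, 5, 6, 7, 9}
A' ∩ B' = {1, 5, 6, 7, 9} ✓

{1, 5, 6, 7, 9}


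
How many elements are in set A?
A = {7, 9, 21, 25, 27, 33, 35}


Set A = {7, 9, 21, 25, 27, 33, 35}
Listing elements: 7, 9, 21, 25, 27, 33, 35
Counting: 7 elements
|A| = 7

7


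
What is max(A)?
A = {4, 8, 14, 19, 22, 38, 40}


Set A = {4, 8, 14, 19, 22, 38, 40}
Elements in ascending order: 4, 8, 14, 19, 22, 38, 40
The largest element is 40.

40


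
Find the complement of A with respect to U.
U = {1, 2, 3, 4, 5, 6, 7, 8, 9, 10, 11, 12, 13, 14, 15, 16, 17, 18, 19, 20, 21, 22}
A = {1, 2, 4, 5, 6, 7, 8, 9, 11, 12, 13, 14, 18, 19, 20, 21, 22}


Universal set U = {1, 2, 3, 4, 5, 6, 7, 8, 9, 10, 11, 12, 13, 14, 15, 16, 17, 18, 19, 20, 21, 22}
Set A = {1, 2, 4, 5, 6, 7, 8, 9, 11, 12, 13, 14, 18, 19, 20, 21, 22}
A' = U \ A = elements in U but not in A
Checking each element of U:
1 (in A, exclude), 2 (in A, exclude), 3 (not in A, include), 4 (in A, exclude), 5 (in A, exclude), 6 (in A, exclude), 7 (in A, exclude), 8 (in A, exclude), 9 (in A, exclude), 10 (not in A, include), 11 (in A, exclude), 12 (in A, exclude), 13 (in A, exclude), 14 (in A, exclude), 15 (not in A, include), 16 (not in A, include), 17 (not in A, include), 18 (in A, exclude), 19 (in A, exclude), 20 (in A, exclude), 21 (in A, exclude), 22 (in A, exclude)
A' = {3, 10, 15, 16, 17}

{3, 10, 15, 16, 17}


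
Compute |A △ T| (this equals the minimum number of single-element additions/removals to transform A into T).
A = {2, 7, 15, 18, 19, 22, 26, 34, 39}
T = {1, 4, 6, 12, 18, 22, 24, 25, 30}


Set A = {2, 7, 15, 18, 19, 22, 26, 34, 39}
Set T = {1, 4, 6, 12, 18, 22, 24, 25, 30}
Elements to remove from A (in A, not in T): {2, 7, 15, 19, 26, 34, 39} → 7 removals
Elements to add to A (in T, not in A): {1, 4, 6, 12, 24, 25, 30} → 7 additions
Total edits = 7 + 7 = 14

14


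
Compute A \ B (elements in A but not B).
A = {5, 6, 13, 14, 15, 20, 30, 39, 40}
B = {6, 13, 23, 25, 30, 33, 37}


Set A = {5, 6, 13, 14, 15, 20, 30, 39, 40}
Set B = {6, 13, 23, 25, 30, 33, 37}
A \ B includes elements in A that are not in B.
Check each element of A:
5 (not in B, keep), 6 (in B, remove), 13 (in B, remove), 14 (not in B, keep), 15 (not in B, keep), 20 (not in B, keep), 30 (in B, remove), 39 (not in B, keep), 40 (not in B, keep)
A \ B = {5, 14, 15, 20, 39, 40}

{5, 14, 15, 20, 39, 40}


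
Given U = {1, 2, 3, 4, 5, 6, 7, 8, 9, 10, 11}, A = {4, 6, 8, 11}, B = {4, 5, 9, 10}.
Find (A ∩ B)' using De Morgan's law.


U = {1, 2, 3, 4, 5, 6, 7, 8, 9, 10, 11}
A = {4, 6, 8, 11}, B = {4, 5, 9, 10}
A ∩ B = {4}
(A ∩ B)' = U \ (A ∩ B) = {1, 2, 3, 5, 6, 7, 8, 9, 10, 11}
Verification via A' ∪ B': A' = {1, 2, 3, 5, 7, 9, 10}, B' = {1, 2, 3, 6, 7, 8, 11}
A' ∪ B' = {1, 2, 3, 5, 6, 7, 8, 9, 10, 11} ✓

{1, 2, 3, 5, 6, 7, 8, 9, 10, 11}


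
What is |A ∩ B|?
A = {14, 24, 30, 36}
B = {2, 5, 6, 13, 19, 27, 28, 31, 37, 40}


Set A = {14, 24, 30, 36}
Set B = {2, 5, 6, 13, 19, 27, 28, 31, 37, 40}
A ∩ B = {}
|A ∩ B| = 0

0


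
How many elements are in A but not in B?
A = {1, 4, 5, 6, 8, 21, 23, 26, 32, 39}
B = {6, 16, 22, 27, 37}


Set A = {1, 4, 5, 6, 8, 21, 23, 26, 32, 39}
Set B = {6, 16, 22, 27, 37}
A \ B = {1, 4, 5, 8, 21, 23, 26, 32, 39}
|A \ B| = 9

9


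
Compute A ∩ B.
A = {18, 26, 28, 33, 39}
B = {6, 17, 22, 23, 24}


Set A = {18, 26, 28, 33, 39}
Set B = {6, 17, 22, 23, 24}
A ∩ B includes only elements in both sets.
Check each element of A against B:
18 ✗, 26 ✗, 28 ✗, 33 ✗, 39 ✗
A ∩ B = {}

{}


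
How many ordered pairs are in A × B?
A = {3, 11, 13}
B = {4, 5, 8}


Set A = {3, 11, 13} has 3 elements.
Set B = {4, 5, 8} has 3 elements.
|A × B| = |A| × |B| = 3 × 3 = 9

9


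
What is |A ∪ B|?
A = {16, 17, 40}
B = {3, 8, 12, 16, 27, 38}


Set A = {16, 17, 40}, |A| = 3
Set B = {3, 8, 12, 16, 27, 38}, |B| = 6
A ∩ B = {16}, |A ∩ B| = 1
|A ∪ B| = |A| + |B| - |A ∩ B| = 3 + 6 - 1 = 8

8


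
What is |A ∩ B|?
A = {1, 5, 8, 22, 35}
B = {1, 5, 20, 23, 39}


Set A = {1, 5, 8, 22, 35}
Set B = {1, 5, 20, 23, 39}
A ∩ B = {1, 5}
|A ∩ B| = 2

2


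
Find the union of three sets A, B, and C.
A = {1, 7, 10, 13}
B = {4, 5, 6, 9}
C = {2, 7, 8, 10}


Set A = {1, 7, 10, 13}
Set B = {4, 5, 6, 9}
Set C = {2, 7, 8, 10}
First, A ∪ B = {1, 4, 5, 6, 7, 9, 10, 13}
Then, (A ∪ B) ∪ C = {1, 2, 4, 5, 6, 7, 8, 9, 10, 13}

{1, 2, 4, 5, 6, 7, 8, 9, 10, 13}


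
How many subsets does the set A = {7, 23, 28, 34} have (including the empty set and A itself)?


Set A = {7, 23, 28, 34}
|A| = 4
The power set P(A) contains all subsets of A.
|P(A)| = 2^|A| = 2^4 = 16

16


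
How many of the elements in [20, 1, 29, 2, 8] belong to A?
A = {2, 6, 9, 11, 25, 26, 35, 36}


Set A = {2, 6, 9, 11, 25, 26, 35, 36}
Candidates: [20, 1, 29, 2, 8]
Check each candidate:
20 ∉ A, 1 ∉ A, 29 ∉ A, 2 ∈ A, 8 ∉ A
Count of candidates in A: 1

1


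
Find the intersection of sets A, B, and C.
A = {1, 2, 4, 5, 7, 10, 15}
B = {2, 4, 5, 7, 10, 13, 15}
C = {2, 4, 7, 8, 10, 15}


Set A = {1, 2, 4, 5, 7, 10, 15}
Set B = {2, 4, 5, 7, 10, 13, 15}
Set C = {2, 4, 7, 8, 10, 15}
First, A ∩ B = {2, 4, 5, 7, 10, 15}
Then, (A ∩ B) ∩ C = {2, 4, 7, 10, 15}

{2, 4, 7, 10, 15}


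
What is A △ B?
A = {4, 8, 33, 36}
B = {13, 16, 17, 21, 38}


Set A = {4, 8, 33, 36}
Set B = {13, 16, 17, 21, 38}
A △ B = (A \ B) ∪ (B \ A)
Elements in A but not B: {4, 8, 33, 36}
Elements in B but not A: {13, 16, 17, 21, 38}
A △ B = {4, 8, 13, 16, 17, 21, 33, 36, 38}

{4, 8, 13, 16, 17, 21, 33, 36, 38}


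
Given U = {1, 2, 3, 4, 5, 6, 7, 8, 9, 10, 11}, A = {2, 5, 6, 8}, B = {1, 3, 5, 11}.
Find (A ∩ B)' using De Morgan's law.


U = {1, 2, 3, 4, 5, 6, 7, 8, 9, 10, 11}
A = {2, 5, 6, 8}, B = {1, 3, 5, 11}
A ∩ B = {5}
(A ∩ B)' = U \ (A ∩ B) = {1, 2, 3, 4, 6, 7, 8, 9, 10, 11}
Verification via A' ∪ B': A' = {1, 3, 4, 7, 9, 10, 11}, B' = {2, 4, 6, 7, 8, 9, 10}
A' ∪ B' = {1, 2, 3, 4, 6, 7, 8, 9, 10, 11} ✓

{1, 2, 3, 4, 6, 7, 8, 9, 10, 11}


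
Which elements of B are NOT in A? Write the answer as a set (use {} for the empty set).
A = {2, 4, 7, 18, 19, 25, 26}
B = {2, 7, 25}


Set A = {2, 4, 7, 18, 19, 25, 26}
Set B = {2, 7, 25}
Check each element of B against A:
2 ∈ A, 7 ∈ A, 25 ∈ A
Elements of B not in A: {}

{}


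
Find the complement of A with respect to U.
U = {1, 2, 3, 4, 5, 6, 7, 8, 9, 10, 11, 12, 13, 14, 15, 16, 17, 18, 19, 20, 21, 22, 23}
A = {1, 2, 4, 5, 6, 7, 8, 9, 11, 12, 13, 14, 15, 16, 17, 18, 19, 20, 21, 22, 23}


Universal set U = {1, 2, 3, 4, 5, 6, 7, 8, 9, 10, 11, 12, 13, 14, 15, 16, 17, 18, 19, 20, 21, 22, 23}
Set A = {1, 2, 4, 5, 6, 7, 8, 9, 11, 12, 13, 14, 15, 16, 17, 18, 19, 20, 21, 22, 23}
A' = U \ A = elements in U but not in A
Checking each element of U:
1 (in A, exclude), 2 (in A, exclude), 3 (not in A, include), 4 (in A, exclude), 5 (in A, exclude), 6 (in A, exclude), 7 (in A, exclude), 8 (in A, exclude), 9 (in A, exclude), 10 (not in A, include), 11 (in A, exclude), 12 (in A, exclude), 13 (in A, exclude), 14 (in A, exclude), 15 (in A, exclude), 16 (in A, exclude), 17 (in A, exclude), 18 (in A, exclude), 19 (in A, exclude), 20 (in A, exclude), 21 (in A, exclude), 22 (in A, exclude), 23 (in A, exclude)
A' = {3, 10}

{3, 10}


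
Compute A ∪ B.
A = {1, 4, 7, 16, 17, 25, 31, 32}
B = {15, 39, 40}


Set A = {1, 4, 7, 16, 17, 25, 31, 32}
Set B = {15, 39, 40}
A ∪ B includes all elements in either set.
Elements from A: {1, 4, 7, 16, 17, 25, 31, 32}
Elements from B not already included: {15, 39, 40}
A ∪ B = {1, 4, 7, 15, 16, 17, 25, 31, 32, 39, 40}

{1, 4, 7, 15, 16, 17, 25, 31, 32, 39, 40}


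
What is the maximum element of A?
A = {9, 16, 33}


Set A = {9, 16, 33}
Elements in ascending order: 9, 16, 33
The largest element is 33.

33


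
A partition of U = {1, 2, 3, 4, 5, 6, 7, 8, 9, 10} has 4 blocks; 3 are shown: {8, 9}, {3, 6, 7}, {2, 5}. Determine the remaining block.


U = {1, 2, 3, 4, 5, 6, 7, 8, 9, 10}
Shown blocks: {8, 9}, {3, 6, 7}, {2, 5}
A partition's blocks are pairwise disjoint and cover U, so the missing block = U \ (union of shown blocks).
Union of shown blocks: {2, 3, 5, 6, 7, 8, 9}
Missing block = U \ (union) = {1, 4, 10}

{1, 4, 10}


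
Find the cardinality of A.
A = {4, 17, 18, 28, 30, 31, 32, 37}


Set A = {4, 17, 18, 28, 30, 31, 32, 37}
Listing elements: 4, 17, 18, 28, 30, 31, 32, 37
Counting: 8 elements
|A| = 8

8


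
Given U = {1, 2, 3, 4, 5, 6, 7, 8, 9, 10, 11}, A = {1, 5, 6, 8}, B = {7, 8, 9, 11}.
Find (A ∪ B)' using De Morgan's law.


U = {1, 2, 3, 4, 5, 6, 7, 8, 9, 10, 11}
A = {1, 5, 6, 8}, B = {7, 8, 9, 11}
A ∪ B = {1, 5, 6, 7, 8, 9, 11}
(A ∪ B)' = U \ (A ∪ B) = {2, 3, 4, 10}
Verification via A' ∩ B': A' = {2, 3, 4, 7, 9, 10, 11}, B' = {1, 2, 3, 4, 5, 6, 10}
A' ∩ B' = {2, 3, 4, 10} ✓

{2, 3, 4, 10}
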